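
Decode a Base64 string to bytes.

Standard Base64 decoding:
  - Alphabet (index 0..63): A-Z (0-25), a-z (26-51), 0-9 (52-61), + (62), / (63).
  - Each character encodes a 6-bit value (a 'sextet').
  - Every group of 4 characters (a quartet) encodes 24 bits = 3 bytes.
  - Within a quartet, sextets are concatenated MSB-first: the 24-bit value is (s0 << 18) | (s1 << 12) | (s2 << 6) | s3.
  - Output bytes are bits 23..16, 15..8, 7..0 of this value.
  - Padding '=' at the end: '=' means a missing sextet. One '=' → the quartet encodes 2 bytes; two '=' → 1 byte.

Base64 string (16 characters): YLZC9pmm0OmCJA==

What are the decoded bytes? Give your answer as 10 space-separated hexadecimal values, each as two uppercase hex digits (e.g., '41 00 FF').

Answer: 60 B6 42 F6 99 A6 D0 E9 82 24

Derivation:
After char 0 ('Y'=24): chars_in_quartet=1 acc=0x18 bytes_emitted=0
After char 1 ('L'=11): chars_in_quartet=2 acc=0x60B bytes_emitted=0
After char 2 ('Z'=25): chars_in_quartet=3 acc=0x182D9 bytes_emitted=0
After char 3 ('C'=2): chars_in_quartet=4 acc=0x60B642 -> emit 60 B6 42, reset; bytes_emitted=3
After char 4 ('9'=61): chars_in_quartet=1 acc=0x3D bytes_emitted=3
After char 5 ('p'=41): chars_in_quartet=2 acc=0xF69 bytes_emitted=3
After char 6 ('m'=38): chars_in_quartet=3 acc=0x3DA66 bytes_emitted=3
After char 7 ('m'=38): chars_in_quartet=4 acc=0xF699A6 -> emit F6 99 A6, reset; bytes_emitted=6
After char 8 ('0'=52): chars_in_quartet=1 acc=0x34 bytes_emitted=6
After char 9 ('O'=14): chars_in_quartet=2 acc=0xD0E bytes_emitted=6
After char 10 ('m'=38): chars_in_quartet=3 acc=0x343A6 bytes_emitted=6
After char 11 ('C'=2): chars_in_quartet=4 acc=0xD0E982 -> emit D0 E9 82, reset; bytes_emitted=9
After char 12 ('J'=9): chars_in_quartet=1 acc=0x9 bytes_emitted=9
After char 13 ('A'=0): chars_in_quartet=2 acc=0x240 bytes_emitted=9
Padding '==': partial quartet acc=0x240 -> emit 24; bytes_emitted=10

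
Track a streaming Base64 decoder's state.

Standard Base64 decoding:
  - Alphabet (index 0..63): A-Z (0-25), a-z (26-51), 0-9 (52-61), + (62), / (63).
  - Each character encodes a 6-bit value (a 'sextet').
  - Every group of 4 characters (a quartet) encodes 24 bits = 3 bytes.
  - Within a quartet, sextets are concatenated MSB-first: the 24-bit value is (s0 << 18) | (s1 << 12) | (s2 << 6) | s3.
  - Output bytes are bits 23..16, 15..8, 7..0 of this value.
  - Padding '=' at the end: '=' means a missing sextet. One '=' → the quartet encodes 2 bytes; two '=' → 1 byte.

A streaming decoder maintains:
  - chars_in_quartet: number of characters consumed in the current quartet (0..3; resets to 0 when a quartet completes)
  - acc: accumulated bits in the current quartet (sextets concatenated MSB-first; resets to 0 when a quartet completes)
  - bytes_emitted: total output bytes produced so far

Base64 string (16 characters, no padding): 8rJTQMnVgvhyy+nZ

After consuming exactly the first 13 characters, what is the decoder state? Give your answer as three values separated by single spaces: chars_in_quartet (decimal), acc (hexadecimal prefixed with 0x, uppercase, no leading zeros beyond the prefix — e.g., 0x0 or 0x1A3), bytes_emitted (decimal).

After char 0 ('8'=60): chars_in_quartet=1 acc=0x3C bytes_emitted=0
After char 1 ('r'=43): chars_in_quartet=2 acc=0xF2B bytes_emitted=0
After char 2 ('J'=9): chars_in_quartet=3 acc=0x3CAC9 bytes_emitted=0
After char 3 ('T'=19): chars_in_quartet=4 acc=0xF2B253 -> emit F2 B2 53, reset; bytes_emitted=3
After char 4 ('Q'=16): chars_in_quartet=1 acc=0x10 bytes_emitted=3
After char 5 ('M'=12): chars_in_quartet=2 acc=0x40C bytes_emitted=3
After char 6 ('n'=39): chars_in_quartet=3 acc=0x10327 bytes_emitted=3
After char 7 ('V'=21): chars_in_quartet=4 acc=0x40C9D5 -> emit 40 C9 D5, reset; bytes_emitted=6
After char 8 ('g'=32): chars_in_quartet=1 acc=0x20 bytes_emitted=6
After char 9 ('v'=47): chars_in_quartet=2 acc=0x82F bytes_emitted=6
After char 10 ('h'=33): chars_in_quartet=3 acc=0x20BE1 bytes_emitted=6
After char 11 ('y'=50): chars_in_quartet=4 acc=0x82F872 -> emit 82 F8 72, reset; bytes_emitted=9
After char 12 ('y'=50): chars_in_quartet=1 acc=0x32 bytes_emitted=9

Answer: 1 0x32 9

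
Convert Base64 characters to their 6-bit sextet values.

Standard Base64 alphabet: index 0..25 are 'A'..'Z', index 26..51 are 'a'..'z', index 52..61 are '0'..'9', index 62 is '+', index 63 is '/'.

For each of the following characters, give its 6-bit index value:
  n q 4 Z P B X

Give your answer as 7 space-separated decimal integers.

Answer: 39 42 56 25 15 1 23

Derivation:
'n': a..z range, 26 + ord('n') − ord('a') = 39
'q': a..z range, 26 + ord('q') − ord('a') = 42
'4': 0..9 range, 52 + ord('4') − ord('0') = 56
'Z': A..Z range, ord('Z') − ord('A') = 25
'P': A..Z range, ord('P') − ord('A') = 15
'B': A..Z range, ord('B') − ord('A') = 1
'X': A..Z range, ord('X') − ord('A') = 23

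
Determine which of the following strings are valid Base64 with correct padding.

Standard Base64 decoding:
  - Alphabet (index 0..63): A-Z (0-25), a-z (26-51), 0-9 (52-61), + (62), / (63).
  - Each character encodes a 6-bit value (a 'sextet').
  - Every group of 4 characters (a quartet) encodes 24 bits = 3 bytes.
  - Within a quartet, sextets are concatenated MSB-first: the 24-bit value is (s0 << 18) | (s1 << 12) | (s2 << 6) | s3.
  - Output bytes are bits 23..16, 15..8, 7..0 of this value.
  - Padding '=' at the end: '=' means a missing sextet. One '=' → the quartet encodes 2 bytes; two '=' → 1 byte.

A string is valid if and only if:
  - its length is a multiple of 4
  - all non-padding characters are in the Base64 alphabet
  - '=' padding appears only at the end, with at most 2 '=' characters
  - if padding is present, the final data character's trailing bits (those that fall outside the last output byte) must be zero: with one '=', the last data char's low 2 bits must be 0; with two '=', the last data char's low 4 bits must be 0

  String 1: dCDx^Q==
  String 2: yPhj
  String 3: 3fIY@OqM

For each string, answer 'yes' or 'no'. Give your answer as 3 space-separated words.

String 1: 'dCDx^Q==' → invalid (bad char(s): ['^'])
String 2: 'yPhj' → valid
String 3: '3fIY@OqM' → invalid (bad char(s): ['@'])

Answer: no yes no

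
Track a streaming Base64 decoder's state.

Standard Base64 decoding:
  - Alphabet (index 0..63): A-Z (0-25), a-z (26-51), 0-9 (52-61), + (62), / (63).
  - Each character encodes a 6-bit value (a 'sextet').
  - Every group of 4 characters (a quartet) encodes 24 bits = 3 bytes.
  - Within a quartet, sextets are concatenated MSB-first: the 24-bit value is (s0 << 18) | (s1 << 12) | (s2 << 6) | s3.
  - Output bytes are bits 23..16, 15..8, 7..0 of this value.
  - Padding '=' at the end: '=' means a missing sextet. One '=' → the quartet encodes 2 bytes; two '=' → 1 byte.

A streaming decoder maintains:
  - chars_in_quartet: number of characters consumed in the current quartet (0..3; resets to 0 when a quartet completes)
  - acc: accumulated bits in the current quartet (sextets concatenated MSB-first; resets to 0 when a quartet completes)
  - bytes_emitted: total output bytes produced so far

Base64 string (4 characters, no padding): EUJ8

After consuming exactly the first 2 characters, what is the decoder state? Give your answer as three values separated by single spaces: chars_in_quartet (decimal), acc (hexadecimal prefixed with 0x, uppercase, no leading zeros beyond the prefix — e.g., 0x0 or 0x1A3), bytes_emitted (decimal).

Answer: 2 0x114 0

Derivation:
After char 0 ('E'=4): chars_in_quartet=1 acc=0x4 bytes_emitted=0
After char 1 ('U'=20): chars_in_quartet=2 acc=0x114 bytes_emitted=0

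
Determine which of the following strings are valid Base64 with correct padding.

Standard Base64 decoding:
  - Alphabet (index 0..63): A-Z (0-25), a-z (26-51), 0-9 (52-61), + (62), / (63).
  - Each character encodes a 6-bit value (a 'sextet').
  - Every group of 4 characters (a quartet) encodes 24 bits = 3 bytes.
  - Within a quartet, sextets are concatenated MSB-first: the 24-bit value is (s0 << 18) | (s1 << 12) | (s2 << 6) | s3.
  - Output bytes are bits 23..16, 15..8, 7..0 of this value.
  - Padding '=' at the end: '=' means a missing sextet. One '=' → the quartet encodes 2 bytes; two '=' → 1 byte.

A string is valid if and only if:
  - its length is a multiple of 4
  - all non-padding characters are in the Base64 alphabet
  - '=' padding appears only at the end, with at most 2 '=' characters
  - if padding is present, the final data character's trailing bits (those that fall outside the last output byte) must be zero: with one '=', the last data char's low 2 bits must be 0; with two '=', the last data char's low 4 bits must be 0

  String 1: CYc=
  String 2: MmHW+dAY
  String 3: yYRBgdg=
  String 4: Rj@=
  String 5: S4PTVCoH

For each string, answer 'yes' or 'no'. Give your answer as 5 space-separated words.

String 1: 'CYc=' → valid
String 2: 'MmHW+dAY' → valid
String 3: 'yYRBgdg=' → valid
String 4: 'Rj@=' → invalid (bad char(s): ['@'])
String 5: 'S4PTVCoH' → valid

Answer: yes yes yes no yes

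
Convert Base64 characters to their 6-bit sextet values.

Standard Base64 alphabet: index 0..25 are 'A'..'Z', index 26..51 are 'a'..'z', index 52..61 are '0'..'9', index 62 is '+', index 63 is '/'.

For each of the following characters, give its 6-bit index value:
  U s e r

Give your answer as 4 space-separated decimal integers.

Answer: 20 44 30 43

Derivation:
'U': A..Z range, ord('U') − ord('A') = 20
's': a..z range, 26 + ord('s') − ord('a') = 44
'e': a..z range, 26 + ord('e') − ord('a') = 30
'r': a..z range, 26 + ord('r') − ord('a') = 43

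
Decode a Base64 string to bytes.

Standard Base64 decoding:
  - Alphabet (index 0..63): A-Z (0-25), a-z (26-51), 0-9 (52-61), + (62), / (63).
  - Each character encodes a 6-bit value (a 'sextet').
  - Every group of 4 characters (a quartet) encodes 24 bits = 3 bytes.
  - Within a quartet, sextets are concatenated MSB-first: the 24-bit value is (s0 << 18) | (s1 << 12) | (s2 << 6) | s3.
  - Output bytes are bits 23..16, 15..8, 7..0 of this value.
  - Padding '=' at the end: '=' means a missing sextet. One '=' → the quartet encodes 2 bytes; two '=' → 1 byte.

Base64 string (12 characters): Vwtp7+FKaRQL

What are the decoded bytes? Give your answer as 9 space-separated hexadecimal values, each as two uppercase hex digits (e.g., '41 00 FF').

Answer: 57 0B 69 EF E1 4A 69 14 0B

Derivation:
After char 0 ('V'=21): chars_in_quartet=1 acc=0x15 bytes_emitted=0
After char 1 ('w'=48): chars_in_quartet=2 acc=0x570 bytes_emitted=0
After char 2 ('t'=45): chars_in_quartet=3 acc=0x15C2D bytes_emitted=0
After char 3 ('p'=41): chars_in_quartet=4 acc=0x570B69 -> emit 57 0B 69, reset; bytes_emitted=3
After char 4 ('7'=59): chars_in_quartet=1 acc=0x3B bytes_emitted=3
After char 5 ('+'=62): chars_in_quartet=2 acc=0xEFE bytes_emitted=3
After char 6 ('F'=5): chars_in_quartet=3 acc=0x3BF85 bytes_emitted=3
After char 7 ('K'=10): chars_in_quartet=4 acc=0xEFE14A -> emit EF E1 4A, reset; bytes_emitted=6
After char 8 ('a'=26): chars_in_quartet=1 acc=0x1A bytes_emitted=6
After char 9 ('R'=17): chars_in_quartet=2 acc=0x691 bytes_emitted=6
After char 10 ('Q'=16): chars_in_quartet=3 acc=0x1A450 bytes_emitted=6
After char 11 ('L'=11): chars_in_quartet=4 acc=0x69140B -> emit 69 14 0B, reset; bytes_emitted=9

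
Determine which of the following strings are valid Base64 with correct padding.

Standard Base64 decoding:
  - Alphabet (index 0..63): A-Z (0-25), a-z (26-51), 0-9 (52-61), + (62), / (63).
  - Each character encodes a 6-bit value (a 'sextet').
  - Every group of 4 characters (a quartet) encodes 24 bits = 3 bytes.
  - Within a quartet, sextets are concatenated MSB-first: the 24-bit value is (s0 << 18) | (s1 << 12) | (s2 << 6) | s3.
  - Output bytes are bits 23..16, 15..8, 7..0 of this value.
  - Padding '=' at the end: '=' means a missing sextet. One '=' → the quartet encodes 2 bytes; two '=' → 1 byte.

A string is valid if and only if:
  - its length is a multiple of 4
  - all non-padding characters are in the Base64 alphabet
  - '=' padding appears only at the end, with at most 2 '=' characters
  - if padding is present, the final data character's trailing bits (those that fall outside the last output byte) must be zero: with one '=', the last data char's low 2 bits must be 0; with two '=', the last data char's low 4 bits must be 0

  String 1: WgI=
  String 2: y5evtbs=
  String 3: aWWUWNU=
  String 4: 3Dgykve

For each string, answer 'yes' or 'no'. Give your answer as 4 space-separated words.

Answer: yes yes yes no

Derivation:
String 1: 'WgI=' → valid
String 2: 'y5evtbs=' → valid
String 3: 'aWWUWNU=' → valid
String 4: '3Dgykve' → invalid (len=7 not mult of 4)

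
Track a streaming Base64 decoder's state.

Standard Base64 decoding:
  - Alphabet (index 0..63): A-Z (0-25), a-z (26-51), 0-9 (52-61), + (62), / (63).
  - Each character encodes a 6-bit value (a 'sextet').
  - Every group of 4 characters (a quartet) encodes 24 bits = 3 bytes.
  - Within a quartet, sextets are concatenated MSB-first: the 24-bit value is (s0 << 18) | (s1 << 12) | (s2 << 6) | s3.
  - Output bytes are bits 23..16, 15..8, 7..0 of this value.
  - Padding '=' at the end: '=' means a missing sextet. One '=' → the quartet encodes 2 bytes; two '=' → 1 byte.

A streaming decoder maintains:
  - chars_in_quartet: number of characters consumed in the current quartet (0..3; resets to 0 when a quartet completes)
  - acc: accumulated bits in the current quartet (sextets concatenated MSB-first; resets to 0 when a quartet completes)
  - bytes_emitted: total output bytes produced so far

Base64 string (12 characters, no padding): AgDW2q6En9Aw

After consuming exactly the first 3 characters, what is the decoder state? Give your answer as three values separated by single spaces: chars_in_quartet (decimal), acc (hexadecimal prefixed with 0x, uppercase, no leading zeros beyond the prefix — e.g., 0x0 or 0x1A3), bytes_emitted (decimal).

After char 0 ('A'=0): chars_in_quartet=1 acc=0x0 bytes_emitted=0
After char 1 ('g'=32): chars_in_quartet=2 acc=0x20 bytes_emitted=0
After char 2 ('D'=3): chars_in_quartet=3 acc=0x803 bytes_emitted=0

Answer: 3 0x803 0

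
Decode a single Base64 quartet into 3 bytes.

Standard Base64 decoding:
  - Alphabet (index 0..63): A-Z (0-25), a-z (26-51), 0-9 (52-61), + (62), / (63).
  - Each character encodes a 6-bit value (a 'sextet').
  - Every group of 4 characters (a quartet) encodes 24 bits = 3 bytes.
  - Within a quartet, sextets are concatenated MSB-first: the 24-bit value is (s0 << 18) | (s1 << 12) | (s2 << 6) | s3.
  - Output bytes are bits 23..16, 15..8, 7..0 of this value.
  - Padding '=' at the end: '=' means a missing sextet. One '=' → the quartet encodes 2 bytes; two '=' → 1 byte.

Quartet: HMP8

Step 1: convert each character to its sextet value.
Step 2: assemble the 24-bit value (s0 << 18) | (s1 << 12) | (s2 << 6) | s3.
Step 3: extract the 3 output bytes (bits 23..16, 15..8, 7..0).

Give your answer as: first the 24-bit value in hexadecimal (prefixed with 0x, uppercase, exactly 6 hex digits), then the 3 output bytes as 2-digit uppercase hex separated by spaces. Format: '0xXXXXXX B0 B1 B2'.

Sextets: H=7, M=12, P=15, 8=60
24-bit: (7<<18) | (12<<12) | (15<<6) | 60
      = 0x1C0000 | 0x00C000 | 0x0003C0 | 0x00003C
      = 0x1CC3FC
Bytes: (v>>16)&0xFF=1C, (v>>8)&0xFF=C3, v&0xFF=FC

Answer: 0x1CC3FC 1C C3 FC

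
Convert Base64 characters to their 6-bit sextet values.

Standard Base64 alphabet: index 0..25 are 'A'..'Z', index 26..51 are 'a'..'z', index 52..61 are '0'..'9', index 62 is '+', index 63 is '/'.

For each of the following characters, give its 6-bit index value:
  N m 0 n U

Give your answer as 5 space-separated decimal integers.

Answer: 13 38 52 39 20

Derivation:
'N': A..Z range, ord('N') − ord('A') = 13
'm': a..z range, 26 + ord('m') − ord('a') = 38
'0': 0..9 range, 52 + ord('0') − ord('0') = 52
'n': a..z range, 26 + ord('n') − ord('a') = 39
'U': A..Z range, ord('U') − ord('A') = 20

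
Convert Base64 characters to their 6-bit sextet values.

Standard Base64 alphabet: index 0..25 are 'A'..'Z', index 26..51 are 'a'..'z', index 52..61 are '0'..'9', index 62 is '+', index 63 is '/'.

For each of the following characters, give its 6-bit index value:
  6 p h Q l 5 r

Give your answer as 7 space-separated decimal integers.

Answer: 58 41 33 16 37 57 43

Derivation:
'6': 0..9 range, 52 + ord('6') − ord('0') = 58
'p': a..z range, 26 + ord('p') − ord('a') = 41
'h': a..z range, 26 + ord('h') − ord('a') = 33
'Q': A..Z range, ord('Q') − ord('A') = 16
'l': a..z range, 26 + ord('l') − ord('a') = 37
'5': 0..9 range, 52 + ord('5') − ord('0') = 57
'r': a..z range, 26 + ord('r') − ord('a') = 43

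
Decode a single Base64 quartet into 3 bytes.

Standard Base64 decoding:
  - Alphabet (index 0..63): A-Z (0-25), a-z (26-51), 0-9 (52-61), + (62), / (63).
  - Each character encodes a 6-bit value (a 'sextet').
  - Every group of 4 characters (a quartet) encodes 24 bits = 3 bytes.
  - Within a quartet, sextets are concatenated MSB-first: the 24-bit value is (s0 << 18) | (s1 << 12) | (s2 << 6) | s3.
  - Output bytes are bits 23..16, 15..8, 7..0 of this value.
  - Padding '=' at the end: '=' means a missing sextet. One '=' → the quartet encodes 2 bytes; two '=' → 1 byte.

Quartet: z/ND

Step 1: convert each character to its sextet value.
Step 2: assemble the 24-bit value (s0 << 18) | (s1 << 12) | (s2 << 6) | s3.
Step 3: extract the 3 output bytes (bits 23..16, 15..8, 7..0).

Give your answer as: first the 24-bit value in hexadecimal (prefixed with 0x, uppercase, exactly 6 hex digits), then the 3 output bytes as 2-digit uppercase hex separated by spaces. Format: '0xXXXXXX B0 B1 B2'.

Sextets: z=51, /=63, N=13, D=3
24-bit: (51<<18) | (63<<12) | (13<<6) | 3
      = 0xCC0000 | 0x03F000 | 0x000340 | 0x000003
      = 0xCFF343
Bytes: (v>>16)&0xFF=CF, (v>>8)&0xFF=F3, v&0xFF=43

Answer: 0xCFF343 CF F3 43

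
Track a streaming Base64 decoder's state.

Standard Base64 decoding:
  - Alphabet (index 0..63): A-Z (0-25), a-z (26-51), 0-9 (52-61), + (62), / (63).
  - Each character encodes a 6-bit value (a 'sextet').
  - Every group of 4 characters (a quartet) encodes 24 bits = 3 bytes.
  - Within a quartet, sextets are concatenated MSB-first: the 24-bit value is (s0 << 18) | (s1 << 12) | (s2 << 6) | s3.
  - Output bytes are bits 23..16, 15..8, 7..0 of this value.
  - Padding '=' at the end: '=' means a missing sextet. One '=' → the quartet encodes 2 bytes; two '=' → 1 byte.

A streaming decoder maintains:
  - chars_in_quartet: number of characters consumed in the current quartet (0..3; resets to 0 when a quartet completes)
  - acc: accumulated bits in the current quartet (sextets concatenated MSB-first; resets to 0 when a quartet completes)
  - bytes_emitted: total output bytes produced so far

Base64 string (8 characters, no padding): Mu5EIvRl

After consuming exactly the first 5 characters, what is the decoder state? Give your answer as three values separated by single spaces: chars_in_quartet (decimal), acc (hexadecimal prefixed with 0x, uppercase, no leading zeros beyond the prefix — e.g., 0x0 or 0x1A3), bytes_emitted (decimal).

After char 0 ('M'=12): chars_in_quartet=1 acc=0xC bytes_emitted=0
After char 1 ('u'=46): chars_in_quartet=2 acc=0x32E bytes_emitted=0
After char 2 ('5'=57): chars_in_quartet=3 acc=0xCBB9 bytes_emitted=0
After char 3 ('E'=4): chars_in_quartet=4 acc=0x32EE44 -> emit 32 EE 44, reset; bytes_emitted=3
After char 4 ('I'=8): chars_in_quartet=1 acc=0x8 bytes_emitted=3

Answer: 1 0x8 3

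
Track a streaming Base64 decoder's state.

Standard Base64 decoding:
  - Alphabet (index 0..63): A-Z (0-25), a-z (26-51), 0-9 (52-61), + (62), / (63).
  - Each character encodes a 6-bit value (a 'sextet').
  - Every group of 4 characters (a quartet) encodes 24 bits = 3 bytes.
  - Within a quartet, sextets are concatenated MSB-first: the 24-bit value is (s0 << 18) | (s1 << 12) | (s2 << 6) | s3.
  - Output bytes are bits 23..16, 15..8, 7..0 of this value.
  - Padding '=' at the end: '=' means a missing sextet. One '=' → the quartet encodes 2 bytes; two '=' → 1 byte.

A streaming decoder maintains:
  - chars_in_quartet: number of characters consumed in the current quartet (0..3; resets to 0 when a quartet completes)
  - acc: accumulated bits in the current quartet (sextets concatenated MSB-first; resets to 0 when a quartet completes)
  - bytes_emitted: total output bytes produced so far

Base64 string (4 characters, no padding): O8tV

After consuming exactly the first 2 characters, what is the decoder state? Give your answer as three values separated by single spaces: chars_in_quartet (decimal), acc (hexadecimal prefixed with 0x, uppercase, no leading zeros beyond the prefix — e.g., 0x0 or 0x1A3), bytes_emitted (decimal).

Answer: 2 0x3BC 0

Derivation:
After char 0 ('O'=14): chars_in_quartet=1 acc=0xE bytes_emitted=0
After char 1 ('8'=60): chars_in_quartet=2 acc=0x3BC bytes_emitted=0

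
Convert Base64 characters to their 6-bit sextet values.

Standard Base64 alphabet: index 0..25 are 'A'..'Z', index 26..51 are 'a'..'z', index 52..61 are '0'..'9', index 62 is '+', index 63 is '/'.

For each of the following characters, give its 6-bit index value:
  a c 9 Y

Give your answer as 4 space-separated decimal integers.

Answer: 26 28 61 24

Derivation:
'a': a..z range, 26 + ord('a') − ord('a') = 26
'c': a..z range, 26 + ord('c') − ord('a') = 28
'9': 0..9 range, 52 + ord('9') − ord('0') = 61
'Y': A..Z range, ord('Y') − ord('A') = 24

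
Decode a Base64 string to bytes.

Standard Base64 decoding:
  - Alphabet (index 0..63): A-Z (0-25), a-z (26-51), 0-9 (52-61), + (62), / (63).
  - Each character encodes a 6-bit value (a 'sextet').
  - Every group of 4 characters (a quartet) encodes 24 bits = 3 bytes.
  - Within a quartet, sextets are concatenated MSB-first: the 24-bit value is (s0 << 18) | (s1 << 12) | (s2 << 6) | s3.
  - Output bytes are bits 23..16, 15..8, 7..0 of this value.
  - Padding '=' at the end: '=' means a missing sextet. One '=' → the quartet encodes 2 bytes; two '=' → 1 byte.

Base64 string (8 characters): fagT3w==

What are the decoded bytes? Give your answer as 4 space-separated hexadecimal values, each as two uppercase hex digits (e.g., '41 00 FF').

Answer: 7D A8 13 DF

Derivation:
After char 0 ('f'=31): chars_in_quartet=1 acc=0x1F bytes_emitted=0
After char 1 ('a'=26): chars_in_quartet=2 acc=0x7DA bytes_emitted=0
After char 2 ('g'=32): chars_in_quartet=3 acc=0x1F6A0 bytes_emitted=0
After char 3 ('T'=19): chars_in_quartet=4 acc=0x7DA813 -> emit 7D A8 13, reset; bytes_emitted=3
After char 4 ('3'=55): chars_in_quartet=1 acc=0x37 bytes_emitted=3
After char 5 ('w'=48): chars_in_quartet=2 acc=0xDF0 bytes_emitted=3
Padding '==': partial quartet acc=0xDF0 -> emit DF; bytes_emitted=4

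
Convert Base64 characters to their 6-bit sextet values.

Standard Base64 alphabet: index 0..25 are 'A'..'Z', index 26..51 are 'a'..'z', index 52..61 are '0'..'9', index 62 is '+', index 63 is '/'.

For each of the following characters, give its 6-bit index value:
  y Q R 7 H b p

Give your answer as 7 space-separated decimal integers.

Answer: 50 16 17 59 7 27 41

Derivation:
'y': a..z range, 26 + ord('y') − ord('a') = 50
'Q': A..Z range, ord('Q') − ord('A') = 16
'R': A..Z range, ord('R') − ord('A') = 17
'7': 0..9 range, 52 + ord('7') − ord('0') = 59
'H': A..Z range, ord('H') − ord('A') = 7
'b': a..z range, 26 + ord('b') − ord('a') = 27
'p': a..z range, 26 + ord('p') − ord('a') = 41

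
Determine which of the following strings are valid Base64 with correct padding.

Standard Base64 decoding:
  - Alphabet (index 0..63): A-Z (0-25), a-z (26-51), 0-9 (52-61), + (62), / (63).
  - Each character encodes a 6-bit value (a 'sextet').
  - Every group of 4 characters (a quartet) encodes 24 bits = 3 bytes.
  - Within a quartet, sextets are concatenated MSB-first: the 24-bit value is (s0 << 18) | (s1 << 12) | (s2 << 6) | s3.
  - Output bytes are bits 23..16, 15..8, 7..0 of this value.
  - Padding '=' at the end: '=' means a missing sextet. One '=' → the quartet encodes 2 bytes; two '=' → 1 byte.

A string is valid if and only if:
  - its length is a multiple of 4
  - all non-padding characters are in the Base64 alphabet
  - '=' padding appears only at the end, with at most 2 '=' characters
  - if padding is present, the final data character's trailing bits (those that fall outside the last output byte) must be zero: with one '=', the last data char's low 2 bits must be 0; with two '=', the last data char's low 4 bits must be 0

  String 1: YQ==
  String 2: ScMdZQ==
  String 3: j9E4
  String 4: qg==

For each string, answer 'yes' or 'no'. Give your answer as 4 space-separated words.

String 1: 'YQ==' → valid
String 2: 'ScMdZQ==' → valid
String 3: 'j9E4' → valid
String 4: 'qg==' → valid

Answer: yes yes yes yes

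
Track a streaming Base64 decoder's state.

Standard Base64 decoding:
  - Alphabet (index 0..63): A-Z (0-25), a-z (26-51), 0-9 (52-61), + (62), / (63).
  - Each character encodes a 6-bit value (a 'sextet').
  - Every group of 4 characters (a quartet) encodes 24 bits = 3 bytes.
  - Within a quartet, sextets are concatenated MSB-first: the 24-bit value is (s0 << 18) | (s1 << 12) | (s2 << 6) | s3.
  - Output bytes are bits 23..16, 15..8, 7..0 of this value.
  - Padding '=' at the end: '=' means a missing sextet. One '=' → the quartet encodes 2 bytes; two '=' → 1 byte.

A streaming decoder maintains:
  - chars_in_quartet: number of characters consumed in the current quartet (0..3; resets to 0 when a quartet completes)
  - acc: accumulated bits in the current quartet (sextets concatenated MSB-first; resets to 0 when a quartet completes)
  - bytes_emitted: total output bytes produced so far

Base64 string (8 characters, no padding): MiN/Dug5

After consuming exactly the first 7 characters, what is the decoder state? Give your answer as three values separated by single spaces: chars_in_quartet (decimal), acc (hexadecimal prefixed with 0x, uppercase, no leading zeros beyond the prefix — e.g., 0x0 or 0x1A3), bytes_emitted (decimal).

After char 0 ('M'=12): chars_in_quartet=1 acc=0xC bytes_emitted=0
After char 1 ('i'=34): chars_in_quartet=2 acc=0x322 bytes_emitted=0
After char 2 ('N'=13): chars_in_quartet=3 acc=0xC88D bytes_emitted=0
After char 3 ('/'=63): chars_in_quartet=4 acc=0x32237F -> emit 32 23 7F, reset; bytes_emitted=3
After char 4 ('D'=3): chars_in_quartet=1 acc=0x3 bytes_emitted=3
After char 5 ('u'=46): chars_in_quartet=2 acc=0xEE bytes_emitted=3
After char 6 ('g'=32): chars_in_quartet=3 acc=0x3BA0 bytes_emitted=3

Answer: 3 0x3BA0 3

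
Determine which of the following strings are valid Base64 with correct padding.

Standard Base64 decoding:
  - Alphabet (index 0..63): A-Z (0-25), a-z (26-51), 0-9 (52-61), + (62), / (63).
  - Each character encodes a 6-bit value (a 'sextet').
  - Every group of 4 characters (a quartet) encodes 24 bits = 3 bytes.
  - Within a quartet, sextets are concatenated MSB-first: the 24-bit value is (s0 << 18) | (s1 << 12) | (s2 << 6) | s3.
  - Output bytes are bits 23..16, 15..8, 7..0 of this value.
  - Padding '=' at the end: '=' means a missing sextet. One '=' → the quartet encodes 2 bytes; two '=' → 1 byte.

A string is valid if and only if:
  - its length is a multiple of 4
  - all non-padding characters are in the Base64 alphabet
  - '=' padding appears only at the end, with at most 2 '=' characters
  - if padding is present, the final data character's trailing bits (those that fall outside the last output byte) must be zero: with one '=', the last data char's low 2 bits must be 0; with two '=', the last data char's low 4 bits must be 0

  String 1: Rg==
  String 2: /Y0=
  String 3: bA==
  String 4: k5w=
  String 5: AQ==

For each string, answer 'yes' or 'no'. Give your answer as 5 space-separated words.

Answer: yes yes yes yes yes

Derivation:
String 1: 'Rg==' → valid
String 2: '/Y0=' → valid
String 3: 'bA==' → valid
String 4: 'k5w=' → valid
String 5: 'AQ==' → valid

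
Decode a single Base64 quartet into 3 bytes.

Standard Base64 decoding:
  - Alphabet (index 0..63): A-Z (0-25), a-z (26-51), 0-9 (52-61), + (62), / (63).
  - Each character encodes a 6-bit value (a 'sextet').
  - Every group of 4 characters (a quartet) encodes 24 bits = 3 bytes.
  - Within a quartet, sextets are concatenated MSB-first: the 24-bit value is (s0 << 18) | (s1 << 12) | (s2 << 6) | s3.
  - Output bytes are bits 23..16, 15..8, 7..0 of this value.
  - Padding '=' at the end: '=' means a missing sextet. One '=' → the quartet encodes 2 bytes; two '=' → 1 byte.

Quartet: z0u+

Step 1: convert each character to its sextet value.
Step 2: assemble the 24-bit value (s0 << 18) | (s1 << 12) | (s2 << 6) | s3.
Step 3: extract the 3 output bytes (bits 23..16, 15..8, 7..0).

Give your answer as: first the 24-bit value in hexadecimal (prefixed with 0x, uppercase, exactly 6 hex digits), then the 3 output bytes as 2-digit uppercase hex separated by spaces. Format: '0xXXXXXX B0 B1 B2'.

Sextets: z=51, 0=52, u=46, +=62
24-bit: (51<<18) | (52<<12) | (46<<6) | 62
      = 0xCC0000 | 0x034000 | 0x000B80 | 0x00003E
      = 0xCF4BBE
Bytes: (v>>16)&0xFF=CF, (v>>8)&0xFF=4B, v&0xFF=BE

Answer: 0xCF4BBE CF 4B BE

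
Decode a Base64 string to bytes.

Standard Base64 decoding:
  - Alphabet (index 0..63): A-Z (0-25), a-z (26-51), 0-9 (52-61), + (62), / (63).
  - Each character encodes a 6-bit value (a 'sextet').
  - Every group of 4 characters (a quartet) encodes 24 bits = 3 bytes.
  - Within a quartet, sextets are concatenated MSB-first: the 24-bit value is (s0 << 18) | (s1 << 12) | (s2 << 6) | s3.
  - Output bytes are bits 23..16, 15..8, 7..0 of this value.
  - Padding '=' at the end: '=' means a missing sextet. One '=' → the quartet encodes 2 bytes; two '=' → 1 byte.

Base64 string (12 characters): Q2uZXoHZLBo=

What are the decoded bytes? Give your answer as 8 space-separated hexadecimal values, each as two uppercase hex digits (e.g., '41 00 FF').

Answer: 43 6B 99 5E 81 D9 2C 1A

Derivation:
After char 0 ('Q'=16): chars_in_quartet=1 acc=0x10 bytes_emitted=0
After char 1 ('2'=54): chars_in_quartet=2 acc=0x436 bytes_emitted=0
After char 2 ('u'=46): chars_in_quartet=3 acc=0x10DAE bytes_emitted=0
After char 3 ('Z'=25): chars_in_quartet=4 acc=0x436B99 -> emit 43 6B 99, reset; bytes_emitted=3
After char 4 ('X'=23): chars_in_quartet=1 acc=0x17 bytes_emitted=3
After char 5 ('o'=40): chars_in_quartet=2 acc=0x5E8 bytes_emitted=3
After char 6 ('H'=7): chars_in_quartet=3 acc=0x17A07 bytes_emitted=3
After char 7 ('Z'=25): chars_in_quartet=4 acc=0x5E81D9 -> emit 5E 81 D9, reset; bytes_emitted=6
After char 8 ('L'=11): chars_in_quartet=1 acc=0xB bytes_emitted=6
After char 9 ('B'=1): chars_in_quartet=2 acc=0x2C1 bytes_emitted=6
After char 10 ('o'=40): chars_in_quartet=3 acc=0xB068 bytes_emitted=6
Padding '=': partial quartet acc=0xB068 -> emit 2C 1A; bytes_emitted=8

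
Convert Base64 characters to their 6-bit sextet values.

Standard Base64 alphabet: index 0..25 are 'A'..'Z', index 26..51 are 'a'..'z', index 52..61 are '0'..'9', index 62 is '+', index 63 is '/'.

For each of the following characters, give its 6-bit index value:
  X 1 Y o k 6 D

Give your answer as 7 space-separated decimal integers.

Answer: 23 53 24 40 36 58 3

Derivation:
'X': A..Z range, ord('X') − ord('A') = 23
'1': 0..9 range, 52 + ord('1') − ord('0') = 53
'Y': A..Z range, ord('Y') − ord('A') = 24
'o': a..z range, 26 + ord('o') − ord('a') = 40
'k': a..z range, 26 + ord('k') − ord('a') = 36
'6': 0..9 range, 52 + ord('6') − ord('0') = 58
'D': A..Z range, ord('D') − ord('A') = 3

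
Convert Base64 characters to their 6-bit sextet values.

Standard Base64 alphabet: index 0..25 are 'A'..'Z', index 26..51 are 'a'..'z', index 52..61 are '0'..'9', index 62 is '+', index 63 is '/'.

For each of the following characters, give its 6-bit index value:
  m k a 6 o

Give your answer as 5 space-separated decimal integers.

Answer: 38 36 26 58 40

Derivation:
'm': a..z range, 26 + ord('m') − ord('a') = 38
'k': a..z range, 26 + ord('k') − ord('a') = 36
'a': a..z range, 26 + ord('a') − ord('a') = 26
'6': 0..9 range, 52 + ord('6') − ord('0') = 58
'o': a..z range, 26 + ord('o') − ord('a') = 40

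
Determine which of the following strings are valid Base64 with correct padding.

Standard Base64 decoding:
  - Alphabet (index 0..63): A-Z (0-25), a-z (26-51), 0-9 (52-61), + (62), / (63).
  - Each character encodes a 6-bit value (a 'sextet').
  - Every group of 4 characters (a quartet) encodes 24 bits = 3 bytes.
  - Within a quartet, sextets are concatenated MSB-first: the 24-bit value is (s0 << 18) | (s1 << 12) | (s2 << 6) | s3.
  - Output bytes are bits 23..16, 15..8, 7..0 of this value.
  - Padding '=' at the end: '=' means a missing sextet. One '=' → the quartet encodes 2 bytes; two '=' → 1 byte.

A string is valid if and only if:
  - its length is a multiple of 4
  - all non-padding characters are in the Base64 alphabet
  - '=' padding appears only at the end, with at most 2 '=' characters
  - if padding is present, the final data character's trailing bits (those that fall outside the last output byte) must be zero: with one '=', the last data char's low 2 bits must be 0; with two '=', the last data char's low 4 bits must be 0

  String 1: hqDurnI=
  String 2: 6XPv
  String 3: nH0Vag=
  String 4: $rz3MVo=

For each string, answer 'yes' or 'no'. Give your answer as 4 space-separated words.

Answer: yes yes no no

Derivation:
String 1: 'hqDurnI=' → valid
String 2: '6XPv' → valid
String 3: 'nH0Vag=' → invalid (len=7 not mult of 4)
String 4: '$rz3MVo=' → invalid (bad char(s): ['$'])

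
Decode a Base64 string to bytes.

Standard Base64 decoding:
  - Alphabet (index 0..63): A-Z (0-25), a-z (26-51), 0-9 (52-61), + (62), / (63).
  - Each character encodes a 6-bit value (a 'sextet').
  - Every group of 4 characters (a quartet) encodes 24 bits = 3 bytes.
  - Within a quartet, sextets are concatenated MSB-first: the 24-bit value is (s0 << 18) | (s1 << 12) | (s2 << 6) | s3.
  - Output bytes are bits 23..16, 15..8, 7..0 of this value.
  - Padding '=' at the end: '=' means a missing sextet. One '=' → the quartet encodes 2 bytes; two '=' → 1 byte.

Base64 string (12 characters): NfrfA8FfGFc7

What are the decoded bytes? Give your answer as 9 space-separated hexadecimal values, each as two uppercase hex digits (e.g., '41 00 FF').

After char 0 ('N'=13): chars_in_quartet=1 acc=0xD bytes_emitted=0
After char 1 ('f'=31): chars_in_quartet=2 acc=0x35F bytes_emitted=0
After char 2 ('r'=43): chars_in_quartet=3 acc=0xD7EB bytes_emitted=0
After char 3 ('f'=31): chars_in_quartet=4 acc=0x35FADF -> emit 35 FA DF, reset; bytes_emitted=3
After char 4 ('A'=0): chars_in_quartet=1 acc=0x0 bytes_emitted=3
After char 5 ('8'=60): chars_in_quartet=2 acc=0x3C bytes_emitted=3
After char 6 ('F'=5): chars_in_quartet=3 acc=0xF05 bytes_emitted=3
After char 7 ('f'=31): chars_in_quartet=4 acc=0x3C15F -> emit 03 C1 5F, reset; bytes_emitted=6
After char 8 ('G'=6): chars_in_quartet=1 acc=0x6 bytes_emitted=6
After char 9 ('F'=5): chars_in_quartet=2 acc=0x185 bytes_emitted=6
After char 10 ('c'=28): chars_in_quartet=3 acc=0x615C bytes_emitted=6
After char 11 ('7'=59): chars_in_quartet=4 acc=0x18573B -> emit 18 57 3B, reset; bytes_emitted=9

Answer: 35 FA DF 03 C1 5F 18 57 3B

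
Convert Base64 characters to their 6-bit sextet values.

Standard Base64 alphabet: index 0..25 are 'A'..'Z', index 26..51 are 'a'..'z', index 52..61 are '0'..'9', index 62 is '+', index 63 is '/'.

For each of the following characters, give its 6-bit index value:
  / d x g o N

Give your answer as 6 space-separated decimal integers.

'/': index 63
'd': a..z range, 26 + ord('d') − ord('a') = 29
'x': a..z range, 26 + ord('x') − ord('a') = 49
'g': a..z range, 26 + ord('g') − ord('a') = 32
'o': a..z range, 26 + ord('o') − ord('a') = 40
'N': A..Z range, ord('N') − ord('A') = 13

Answer: 63 29 49 32 40 13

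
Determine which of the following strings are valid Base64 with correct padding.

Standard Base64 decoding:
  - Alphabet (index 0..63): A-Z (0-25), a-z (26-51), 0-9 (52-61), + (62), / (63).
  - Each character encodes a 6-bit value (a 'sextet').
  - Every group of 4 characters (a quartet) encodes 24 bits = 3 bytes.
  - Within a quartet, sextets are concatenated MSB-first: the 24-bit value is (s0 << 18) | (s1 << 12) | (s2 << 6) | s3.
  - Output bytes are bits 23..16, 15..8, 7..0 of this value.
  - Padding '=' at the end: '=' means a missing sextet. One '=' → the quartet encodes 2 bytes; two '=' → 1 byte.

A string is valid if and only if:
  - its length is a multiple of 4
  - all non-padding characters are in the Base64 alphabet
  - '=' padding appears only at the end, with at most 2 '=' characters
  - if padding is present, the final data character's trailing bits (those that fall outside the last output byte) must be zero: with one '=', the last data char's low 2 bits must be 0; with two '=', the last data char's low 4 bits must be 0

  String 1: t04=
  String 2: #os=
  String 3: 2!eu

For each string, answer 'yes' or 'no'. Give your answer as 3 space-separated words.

String 1: 't04=' → valid
String 2: '#os=' → invalid (bad char(s): ['#'])
String 3: '2!eu' → invalid (bad char(s): ['!'])

Answer: yes no no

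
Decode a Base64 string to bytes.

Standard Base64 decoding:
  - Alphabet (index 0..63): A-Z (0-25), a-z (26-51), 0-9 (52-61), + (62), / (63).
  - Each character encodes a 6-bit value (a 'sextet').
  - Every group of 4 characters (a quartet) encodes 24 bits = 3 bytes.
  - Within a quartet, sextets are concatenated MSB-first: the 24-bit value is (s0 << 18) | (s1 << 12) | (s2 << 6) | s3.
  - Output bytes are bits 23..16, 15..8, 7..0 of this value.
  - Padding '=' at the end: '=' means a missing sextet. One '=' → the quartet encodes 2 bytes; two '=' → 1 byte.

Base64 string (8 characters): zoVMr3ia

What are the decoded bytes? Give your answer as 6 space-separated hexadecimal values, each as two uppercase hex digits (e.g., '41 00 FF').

After char 0 ('z'=51): chars_in_quartet=1 acc=0x33 bytes_emitted=0
After char 1 ('o'=40): chars_in_quartet=2 acc=0xCE8 bytes_emitted=0
After char 2 ('V'=21): chars_in_quartet=3 acc=0x33A15 bytes_emitted=0
After char 3 ('M'=12): chars_in_quartet=4 acc=0xCE854C -> emit CE 85 4C, reset; bytes_emitted=3
After char 4 ('r'=43): chars_in_quartet=1 acc=0x2B bytes_emitted=3
After char 5 ('3'=55): chars_in_quartet=2 acc=0xAF7 bytes_emitted=3
After char 6 ('i'=34): chars_in_quartet=3 acc=0x2BDE2 bytes_emitted=3
After char 7 ('a'=26): chars_in_quartet=4 acc=0xAF789A -> emit AF 78 9A, reset; bytes_emitted=6

Answer: CE 85 4C AF 78 9A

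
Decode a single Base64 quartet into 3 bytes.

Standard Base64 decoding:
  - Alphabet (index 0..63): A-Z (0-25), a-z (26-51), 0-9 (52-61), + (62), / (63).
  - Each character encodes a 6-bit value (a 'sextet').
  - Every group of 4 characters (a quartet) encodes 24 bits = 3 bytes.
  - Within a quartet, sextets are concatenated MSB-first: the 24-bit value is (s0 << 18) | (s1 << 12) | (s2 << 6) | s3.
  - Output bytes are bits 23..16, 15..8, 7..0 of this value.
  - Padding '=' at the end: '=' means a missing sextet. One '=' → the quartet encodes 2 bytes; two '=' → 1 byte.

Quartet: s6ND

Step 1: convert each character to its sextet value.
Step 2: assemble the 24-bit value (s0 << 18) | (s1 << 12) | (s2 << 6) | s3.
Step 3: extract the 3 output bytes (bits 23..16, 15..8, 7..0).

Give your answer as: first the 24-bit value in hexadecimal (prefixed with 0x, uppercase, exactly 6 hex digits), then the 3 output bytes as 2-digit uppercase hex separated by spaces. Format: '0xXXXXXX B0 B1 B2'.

Answer: 0xB3A343 B3 A3 43

Derivation:
Sextets: s=44, 6=58, N=13, D=3
24-bit: (44<<18) | (58<<12) | (13<<6) | 3
      = 0xB00000 | 0x03A000 | 0x000340 | 0x000003
      = 0xB3A343
Bytes: (v>>16)&0xFF=B3, (v>>8)&0xFF=A3, v&0xFF=43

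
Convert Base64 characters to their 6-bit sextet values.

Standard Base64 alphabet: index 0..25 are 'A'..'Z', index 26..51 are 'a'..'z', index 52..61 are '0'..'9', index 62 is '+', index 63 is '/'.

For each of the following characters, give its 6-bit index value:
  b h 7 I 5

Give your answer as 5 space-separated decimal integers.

'b': a..z range, 26 + ord('b') − ord('a') = 27
'h': a..z range, 26 + ord('h') − ord('a') = 33
'7': 0..9 range, 52 + ord('7') − ord('0') = 59
'I': A..Z range, ord('I') − ord('A') = 8
'5': 0..9 range, 52 + ord('5') − ord('0') = 57

Answer: 27 33 59 8 57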